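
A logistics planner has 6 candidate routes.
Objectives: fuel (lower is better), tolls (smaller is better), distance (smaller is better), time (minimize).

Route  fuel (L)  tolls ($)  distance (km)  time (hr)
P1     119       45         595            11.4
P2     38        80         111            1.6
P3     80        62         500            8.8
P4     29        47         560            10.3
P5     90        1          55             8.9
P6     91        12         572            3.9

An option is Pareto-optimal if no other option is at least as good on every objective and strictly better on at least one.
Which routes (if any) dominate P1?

P5: fuel 90≤119, tolls 1≤45, distance 55≤595, time 8.9≤11.4 — dominates P1.
P6: fuel 91≤119, tolls 12≤45, distance 572≤595, time 3.9≤11.4 — dominates P1.
Others (P2, P3, P4) are each worse than P1 on at least one objective.

P5, P6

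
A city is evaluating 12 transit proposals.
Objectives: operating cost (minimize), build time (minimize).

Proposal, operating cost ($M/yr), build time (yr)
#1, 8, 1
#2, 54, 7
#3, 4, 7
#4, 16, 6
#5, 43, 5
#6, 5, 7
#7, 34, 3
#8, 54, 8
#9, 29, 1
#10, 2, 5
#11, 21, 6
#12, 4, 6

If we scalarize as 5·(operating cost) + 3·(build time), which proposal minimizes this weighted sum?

#1: 5·8 + 3·1 = 43
#2: 5·54 + 3·7 = 291
#3: 5·4 + 3·7 = 41
#4: 5·16 + 3·6 = 98
#5: 5·43 + 3·5 = 230
#6: 5·5 + 3·7 = 46
#7: 5·34 + 3·3 = 179
#8: 5·54 + 3·8 = 294
#9: 5·29 + 3·1 = 148
#10: 5·2 + 3·5 = 25
#11: 5·21 + 3·6 = 123
#12: 5·4 + 3·6 = 38
Lowest: #10 at 25.

#10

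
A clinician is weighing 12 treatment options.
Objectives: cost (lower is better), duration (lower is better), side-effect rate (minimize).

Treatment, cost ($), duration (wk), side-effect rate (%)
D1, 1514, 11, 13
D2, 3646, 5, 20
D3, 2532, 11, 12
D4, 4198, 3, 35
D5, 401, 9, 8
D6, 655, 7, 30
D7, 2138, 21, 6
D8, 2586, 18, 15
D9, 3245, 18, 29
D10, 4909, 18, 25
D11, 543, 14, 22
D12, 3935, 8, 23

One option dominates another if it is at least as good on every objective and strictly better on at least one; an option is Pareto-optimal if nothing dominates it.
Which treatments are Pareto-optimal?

D2, D4, D5, D6, D7

D1: dominated by D5 (cost 401≤1514, duration 9≤11, side-effect rate 8≤13).
D2: not dominated.
D3: dominated by D5 (cost 401≤2532, duration 9≤11, side-effect rate 8≤12).
D4: not dominated (best duration).
D5: not dominated (best cost).
D6: not dominated.
D7: not dominated (best side-effect rate).
D8: dominated by D1 (cost 1514≤2586, duration 11≤18, side-effect rate 13≤15).
D9: dominated by D1 (cost 1514≤3245, duration 11≤18, side-effect rate 13≤29).
D10: dominated by D1 (cost 1514≤4909, duration 11≤18, side-effect rate 13≤25).
D11: dominated by D5 (cost 401≤543, duration 9≤14, side-effect rate 8≤22).
D12: dominated by D2 (cost 3646≤3935, duration 5≤8, side-effect rate 20≤23).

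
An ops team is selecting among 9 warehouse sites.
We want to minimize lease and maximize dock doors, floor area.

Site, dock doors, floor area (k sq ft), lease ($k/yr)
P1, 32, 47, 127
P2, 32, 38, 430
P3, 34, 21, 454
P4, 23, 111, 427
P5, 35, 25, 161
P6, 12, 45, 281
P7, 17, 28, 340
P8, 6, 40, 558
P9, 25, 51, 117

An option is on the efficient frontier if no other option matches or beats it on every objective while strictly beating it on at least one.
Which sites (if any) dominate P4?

P1: worse on floor area (47 vs 111).
P2: worse on floor area (38 vs 111).
P3: worse on floor area (21 vs 111).
P5: worse on floor area (25 vs 111).
P6: worse on dock doors (12 vs 23).
P7: worse on dock doors (17 vs 23).
P8: worse on dock doors (6 vs 23).
P9: worse on floor area (51 vs 111).
No option dominates P4.

none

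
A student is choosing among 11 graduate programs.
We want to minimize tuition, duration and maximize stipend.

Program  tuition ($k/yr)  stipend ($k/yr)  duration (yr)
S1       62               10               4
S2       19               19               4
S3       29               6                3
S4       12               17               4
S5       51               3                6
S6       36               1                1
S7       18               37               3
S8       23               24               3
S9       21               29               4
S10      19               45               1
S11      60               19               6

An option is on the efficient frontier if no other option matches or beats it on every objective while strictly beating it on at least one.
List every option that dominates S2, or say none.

S7: tuition 18≤19, stipend 37≥19, duration 3≤4 — dominates S2.
S10: tuition 19≤19, stipend 45≥19, duration 1≤4 — dominates S2.
Others (S1, S3, S4, S5, S6, S8, S9, S11) are each worse than S2 on at least one objective.

S7, S10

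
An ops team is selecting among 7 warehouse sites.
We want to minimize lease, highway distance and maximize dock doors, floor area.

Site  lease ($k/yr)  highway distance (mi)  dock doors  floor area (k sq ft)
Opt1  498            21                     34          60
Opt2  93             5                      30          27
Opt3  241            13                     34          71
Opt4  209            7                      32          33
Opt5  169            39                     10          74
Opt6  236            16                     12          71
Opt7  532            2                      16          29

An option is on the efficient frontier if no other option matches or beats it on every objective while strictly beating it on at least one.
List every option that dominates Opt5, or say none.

Opt1: worse on lease (498 vs 169).
Opt2: worse on floor area (27 vs 74).
Opt3: worse on lease (241 vs 169).
Opt4: worse on lease (209 vs 169).
Opt6: worse on lease (236 vs 169).
Opt7: worse on lease (532 vs 169).
No option dominates Opt5.

none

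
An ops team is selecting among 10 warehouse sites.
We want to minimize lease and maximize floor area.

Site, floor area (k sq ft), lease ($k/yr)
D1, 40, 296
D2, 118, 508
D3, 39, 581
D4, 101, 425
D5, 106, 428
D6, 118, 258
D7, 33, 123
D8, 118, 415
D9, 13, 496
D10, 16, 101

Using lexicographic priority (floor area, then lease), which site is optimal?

D6

First maximize floor area: best is 118, kept {D2, D6, D8}.
Then minimize lease: best is 258, kept {D6}.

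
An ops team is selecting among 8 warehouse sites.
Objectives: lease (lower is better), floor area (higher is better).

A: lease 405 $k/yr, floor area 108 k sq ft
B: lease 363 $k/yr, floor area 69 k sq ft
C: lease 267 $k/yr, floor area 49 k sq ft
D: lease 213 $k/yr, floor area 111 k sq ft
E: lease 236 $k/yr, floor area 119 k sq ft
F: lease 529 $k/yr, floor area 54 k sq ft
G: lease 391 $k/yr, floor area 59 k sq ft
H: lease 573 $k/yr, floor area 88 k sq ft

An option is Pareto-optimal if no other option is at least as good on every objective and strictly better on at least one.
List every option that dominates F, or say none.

A: lease 405≤529, floor area 108≥54 — dominates F.
B: lease 363≤529, floor area 69≥54 — dominates F.
D: lease 213≤529, floor area 111≥54 — dominates F.
E: lease 236≤529, floor area 119≥54 — dominates F.
G: lease 391≤529, floor area 59≥54 — dominates F.
Others (C, H) are each worse than F on at least one objective.

A, B, D, E, G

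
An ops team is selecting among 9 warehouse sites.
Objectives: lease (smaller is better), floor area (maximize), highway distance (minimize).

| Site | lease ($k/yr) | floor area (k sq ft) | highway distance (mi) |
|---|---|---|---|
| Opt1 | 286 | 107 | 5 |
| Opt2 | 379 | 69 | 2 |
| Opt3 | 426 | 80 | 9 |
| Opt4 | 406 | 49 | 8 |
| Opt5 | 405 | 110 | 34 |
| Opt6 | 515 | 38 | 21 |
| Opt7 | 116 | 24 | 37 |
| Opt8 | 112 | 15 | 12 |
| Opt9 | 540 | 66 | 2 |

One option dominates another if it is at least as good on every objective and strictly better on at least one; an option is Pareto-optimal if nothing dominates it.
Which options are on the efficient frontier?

Opt1: not dominated.
Opt2: not dominated.
Opt3: dominated by Opt1 (lease 286≤426, floor area 107≥80, highway distance 5≤9).
Opt4: dominated by Opt1 (lease 286≤406, floor area 107≥49, highway distance 5≤8).
Opt5: not dominated (best floor area).
Opt6: dominated by Opt1 (lease 286≤515, floor area 107≥38, highway distance 5≤21).
Opt7: not dominated.
Opt8: not dominated (best lease).
Opt9: dominated by Opt2 (lease 379≤540, floor area 69≥66, highway distance 2≤2).

Opt1, Opt2, Opt5, Opt7, Opt8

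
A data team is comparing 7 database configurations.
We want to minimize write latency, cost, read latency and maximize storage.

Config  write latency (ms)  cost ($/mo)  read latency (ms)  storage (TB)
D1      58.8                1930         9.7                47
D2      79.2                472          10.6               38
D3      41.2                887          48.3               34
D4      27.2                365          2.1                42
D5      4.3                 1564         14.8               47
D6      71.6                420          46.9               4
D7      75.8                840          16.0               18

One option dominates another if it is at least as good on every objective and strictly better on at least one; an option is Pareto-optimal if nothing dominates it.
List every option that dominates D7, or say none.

D4

D4: write latency 27.2≤75.8, cost 365≤840, read latency 2.1≤16.0, storage 42≥18 — dominates D7.
Others (D1, D2, D3, D5, D6) are each worse than D7 on at least one objective.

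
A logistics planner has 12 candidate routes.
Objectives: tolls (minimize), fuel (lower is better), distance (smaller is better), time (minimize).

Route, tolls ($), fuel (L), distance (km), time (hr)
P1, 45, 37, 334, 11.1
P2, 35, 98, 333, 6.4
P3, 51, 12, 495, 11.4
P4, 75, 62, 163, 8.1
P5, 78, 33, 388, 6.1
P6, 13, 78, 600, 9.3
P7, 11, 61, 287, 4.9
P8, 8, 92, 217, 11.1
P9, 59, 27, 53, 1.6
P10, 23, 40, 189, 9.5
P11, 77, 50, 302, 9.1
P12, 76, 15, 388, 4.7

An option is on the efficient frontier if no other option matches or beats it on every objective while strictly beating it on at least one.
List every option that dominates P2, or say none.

P7

P7: tolls 11≤35, fuel 61≤98, distance 287≤333, time 4.9≤6.4 — dominates P2.
Others (P1, P3, P4, P5, P6, P8, P9, P10, P11, P12) are each worse than P2 on at least one objective.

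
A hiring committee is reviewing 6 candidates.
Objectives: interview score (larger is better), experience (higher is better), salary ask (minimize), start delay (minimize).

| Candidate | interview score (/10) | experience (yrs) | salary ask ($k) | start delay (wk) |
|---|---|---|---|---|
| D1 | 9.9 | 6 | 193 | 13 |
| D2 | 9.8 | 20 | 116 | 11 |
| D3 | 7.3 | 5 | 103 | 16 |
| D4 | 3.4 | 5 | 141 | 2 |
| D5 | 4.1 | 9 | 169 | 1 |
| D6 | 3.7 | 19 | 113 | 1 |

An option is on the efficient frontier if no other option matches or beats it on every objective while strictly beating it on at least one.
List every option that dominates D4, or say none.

D6

D6: interview score 3.7≥3.4, experience 19≥5, salary ask 113≤141, start delay 1≤2 — dominates D4.
Others (D1, D2, D3, D5) are each worse than D4 on at least one objective.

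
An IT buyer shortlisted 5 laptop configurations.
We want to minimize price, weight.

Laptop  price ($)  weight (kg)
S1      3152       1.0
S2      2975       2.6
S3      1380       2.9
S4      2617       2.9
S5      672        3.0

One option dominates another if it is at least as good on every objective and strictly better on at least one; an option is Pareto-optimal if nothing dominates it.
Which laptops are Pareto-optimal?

S1: not dominated (best weight).
S2: not dominated.
S3: not dominated.
S4: dominated by S3 (price 1380≤2617, weight 2.9≤2.9).
S5: not dominated (best price).

S1, S2, S3, S5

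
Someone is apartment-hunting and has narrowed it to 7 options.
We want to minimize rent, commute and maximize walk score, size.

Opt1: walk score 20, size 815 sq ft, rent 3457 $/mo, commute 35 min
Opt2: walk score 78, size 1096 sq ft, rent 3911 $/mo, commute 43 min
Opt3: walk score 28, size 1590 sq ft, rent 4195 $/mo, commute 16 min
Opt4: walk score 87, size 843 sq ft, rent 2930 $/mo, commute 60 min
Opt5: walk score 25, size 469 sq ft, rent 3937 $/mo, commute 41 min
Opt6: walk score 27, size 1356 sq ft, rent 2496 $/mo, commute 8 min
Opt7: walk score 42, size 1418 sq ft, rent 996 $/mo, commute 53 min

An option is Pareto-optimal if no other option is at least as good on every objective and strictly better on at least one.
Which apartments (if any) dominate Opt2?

none

Opt1: worse on walk score (20 vs 78).
Opt3: worse on walk score (28 vs 78).
Opt4: worse on size (843 vs 1096).
Opt5: worse on walk score (25 vs 78).
Opt6: worse on walk score (27 vs 78).
Opt7: worse on walk score (42 vs 78).
No option dominates Opt2.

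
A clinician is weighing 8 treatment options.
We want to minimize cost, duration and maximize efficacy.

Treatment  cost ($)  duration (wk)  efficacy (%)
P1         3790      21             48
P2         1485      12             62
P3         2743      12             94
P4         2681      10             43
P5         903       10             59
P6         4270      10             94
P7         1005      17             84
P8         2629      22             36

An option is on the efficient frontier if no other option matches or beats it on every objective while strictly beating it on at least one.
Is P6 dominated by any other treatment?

No

P1: worse on duration (21 vs 10).
P2: worse on duration (12 vs 10).
P3: worse on duration (12 vs 10).
P4: worse on efficacy (43 vs 94).
P5: worse on efficacy (59 vs 94).
P7: worse on duration (17 vs 10).
P8: worse on duration (22 vs 10).
No option is at least as good as P6 on every objective and strictly better on one.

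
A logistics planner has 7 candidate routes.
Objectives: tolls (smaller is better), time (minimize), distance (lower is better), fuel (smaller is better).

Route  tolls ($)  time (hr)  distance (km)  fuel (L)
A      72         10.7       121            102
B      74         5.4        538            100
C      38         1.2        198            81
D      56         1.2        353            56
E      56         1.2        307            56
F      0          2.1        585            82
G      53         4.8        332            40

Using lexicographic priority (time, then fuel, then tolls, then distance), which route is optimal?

First minimize time: best is 1.2, kept {C, D, E}.
Then minimize fuel: best is 56, kept {D, E}.
Then minimize tolls: best is 56, kept {D, E}.
Then minimize distance: best is 307, kept {E}.

E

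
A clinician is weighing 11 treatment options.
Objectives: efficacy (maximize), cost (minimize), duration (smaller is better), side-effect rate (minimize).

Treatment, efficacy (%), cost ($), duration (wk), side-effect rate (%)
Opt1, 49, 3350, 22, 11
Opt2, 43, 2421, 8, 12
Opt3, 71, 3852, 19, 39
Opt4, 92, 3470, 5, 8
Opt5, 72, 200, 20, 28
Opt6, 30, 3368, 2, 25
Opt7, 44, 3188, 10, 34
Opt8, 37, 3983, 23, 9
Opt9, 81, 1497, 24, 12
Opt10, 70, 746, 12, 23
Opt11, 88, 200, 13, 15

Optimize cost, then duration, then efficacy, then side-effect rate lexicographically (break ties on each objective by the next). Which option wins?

Opt11

First minimize cost: best is 200, kept {Opt5, Opt11}.
Then minimize duration: best is 13, kept {Opt11}.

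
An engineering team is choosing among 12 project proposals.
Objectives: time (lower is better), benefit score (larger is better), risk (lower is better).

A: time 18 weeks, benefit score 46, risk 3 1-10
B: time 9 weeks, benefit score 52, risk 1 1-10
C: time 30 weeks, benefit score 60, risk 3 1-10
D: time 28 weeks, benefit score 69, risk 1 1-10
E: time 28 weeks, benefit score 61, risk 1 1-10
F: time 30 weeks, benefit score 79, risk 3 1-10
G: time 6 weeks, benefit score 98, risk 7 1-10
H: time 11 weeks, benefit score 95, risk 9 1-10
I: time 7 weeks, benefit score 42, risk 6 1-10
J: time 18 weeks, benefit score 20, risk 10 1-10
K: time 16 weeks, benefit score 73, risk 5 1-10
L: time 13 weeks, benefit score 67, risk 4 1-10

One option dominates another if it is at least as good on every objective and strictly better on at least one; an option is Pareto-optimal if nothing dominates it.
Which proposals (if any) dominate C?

D, E, F

D: time 28≤30, benefit score 69≥60, risk 1≤3 — dominates C.
E: time 28≤30, benefit score 61≥60, risk 1≤3 — dominates C.
F: time 30≤30, benefit score 79≥60, risk 3≤3 — dominates C.
Others (A, B, G, H, I, J, K, L) are each worse than C on at least one objective.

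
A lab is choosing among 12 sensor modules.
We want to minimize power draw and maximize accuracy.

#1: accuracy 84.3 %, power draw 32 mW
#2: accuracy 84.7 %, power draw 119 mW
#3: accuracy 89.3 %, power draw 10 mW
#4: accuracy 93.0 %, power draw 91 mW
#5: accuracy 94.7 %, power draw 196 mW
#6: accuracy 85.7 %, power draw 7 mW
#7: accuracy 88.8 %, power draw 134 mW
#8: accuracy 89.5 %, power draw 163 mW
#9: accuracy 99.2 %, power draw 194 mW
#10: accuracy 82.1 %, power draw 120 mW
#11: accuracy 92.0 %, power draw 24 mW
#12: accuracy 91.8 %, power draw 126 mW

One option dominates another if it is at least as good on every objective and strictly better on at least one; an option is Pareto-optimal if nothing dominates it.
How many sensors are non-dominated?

5

#1: dominated by #3 (accuracy 89.3≥84.3, power draw 10≤32).
#2: dominated by #3 (accuracy 89.3≥84.7, power draw 10≤119).
#3: not dominated.
#4: not dominated.
#5: dominated by #9 (accuracy 99.2≥94.7, power draw 194≤196).
#6: not dominated (best power draw).
#7: dominated by #3 (accuracy 89.3≥88.8, power draw 10≤134).
#8: dominated by #4 (accuracy 93.0≥89.5, power draw 91≤163).
#9: not dominated (best accuracy).
#10: dominated by #1 (accuracy 84.3≥82.1, power draw 32≤120).
#11: not dominated.
#12: dominated by #4 (accuracy 93.0≥91.8, power draw 91≤126).
Pareto-optimal: #3, #4, #6, #9, #11 → 5.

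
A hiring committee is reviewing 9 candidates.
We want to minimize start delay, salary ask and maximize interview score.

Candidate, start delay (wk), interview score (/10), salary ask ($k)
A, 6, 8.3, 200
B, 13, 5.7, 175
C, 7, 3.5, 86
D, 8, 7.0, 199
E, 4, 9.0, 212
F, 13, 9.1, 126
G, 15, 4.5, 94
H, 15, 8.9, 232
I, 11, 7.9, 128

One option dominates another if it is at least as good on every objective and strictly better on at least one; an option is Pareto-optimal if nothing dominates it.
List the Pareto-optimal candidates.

A: not dominated.
B: dominated by F (start delay 13≤13, interview score 9.1≥5.7, salary ask 126≤175).
C: not dominated (best salary ask).
D: not dominated.
E: not dominated (best start delay).
F: not dominated (best interview score).
G: not dominated.
H: dominated by E (start delay 4≤15, interview score 9.0≥8.9, salary ask 212≤232).
I: not dominated.

A, C, D, E, F, G, I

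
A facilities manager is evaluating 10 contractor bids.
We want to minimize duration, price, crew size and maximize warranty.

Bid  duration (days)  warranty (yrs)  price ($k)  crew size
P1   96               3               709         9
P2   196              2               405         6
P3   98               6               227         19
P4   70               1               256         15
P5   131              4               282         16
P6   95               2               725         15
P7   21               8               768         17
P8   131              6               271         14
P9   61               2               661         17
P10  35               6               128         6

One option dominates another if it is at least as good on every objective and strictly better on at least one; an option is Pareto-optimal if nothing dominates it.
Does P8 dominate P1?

P8 vs P1: P8 is worse on duration (131 vs 96), so it does not dominate P1.

No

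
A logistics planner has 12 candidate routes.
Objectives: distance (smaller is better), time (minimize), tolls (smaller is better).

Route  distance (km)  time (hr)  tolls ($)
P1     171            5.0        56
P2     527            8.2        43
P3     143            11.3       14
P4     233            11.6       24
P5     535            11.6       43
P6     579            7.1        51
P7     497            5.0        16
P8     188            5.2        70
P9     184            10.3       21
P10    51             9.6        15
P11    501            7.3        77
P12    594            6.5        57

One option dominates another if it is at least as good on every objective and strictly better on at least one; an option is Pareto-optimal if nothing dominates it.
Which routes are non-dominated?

P1, P3, P7, P10

P1: not dominated.
P2: dominated by P7 (distance 497≤527, time 5.0≤8.2, tolls 16≤43).
P3: not dominated (best tolls).
P4: dominated by P3 (distance 143≤233, time 11.3≤11.6, tolls 14≤24).
P5: dominated by P2 (distance 527≤535, time 8.2≤11.6, tolls 43≤43).
P6: dominated by P7 (distance 497≤579, time 5.0≤7.1, tolls 16≤51).
P7: not dominated.
P8: dominated by P1 (distance 171≤188, time 5.0≤5.2, tolls 56≤70).
P9: dominated by P10 (distance 51≤184, time 9.6≤10.3, tolls 15≤21).
P10: not dominated (best distance).
P11: dominated by P1 (distance 171≤501, time 5.0≤7.3, tolls 56≤77).
P12: dominated by P1 (distance 171≤594, time 5.0≤6.5, tolls 56≤57).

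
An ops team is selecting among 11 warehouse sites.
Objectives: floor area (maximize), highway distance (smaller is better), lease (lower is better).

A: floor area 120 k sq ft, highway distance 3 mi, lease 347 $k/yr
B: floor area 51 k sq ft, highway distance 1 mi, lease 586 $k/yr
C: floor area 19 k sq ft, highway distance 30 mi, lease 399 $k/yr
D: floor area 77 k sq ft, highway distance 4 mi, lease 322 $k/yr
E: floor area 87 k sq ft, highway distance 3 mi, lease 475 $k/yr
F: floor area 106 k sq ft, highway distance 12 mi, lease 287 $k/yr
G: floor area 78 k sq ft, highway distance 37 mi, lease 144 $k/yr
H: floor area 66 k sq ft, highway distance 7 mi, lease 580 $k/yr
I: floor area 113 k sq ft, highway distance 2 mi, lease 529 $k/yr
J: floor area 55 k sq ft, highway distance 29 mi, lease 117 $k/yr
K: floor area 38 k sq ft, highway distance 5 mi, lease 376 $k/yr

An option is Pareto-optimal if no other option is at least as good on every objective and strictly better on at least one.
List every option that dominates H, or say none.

A: floor area 120≥66, highway distance 3≤7, lease 347≤580 — dominates H.
D: floor area 77≥66, highway distance 4≤7, lease 322≤580 — dominates H.
E: floor area 87≥66, highway distance 3≤7, lease 475≤580 — dominates H.
I: floor area 113≥66, highway distance 2≤7, lease 529≤580 — dominates H.
Others (B, C, F, G, J, K) are each worse than H on at least one objective.

A, D, E, I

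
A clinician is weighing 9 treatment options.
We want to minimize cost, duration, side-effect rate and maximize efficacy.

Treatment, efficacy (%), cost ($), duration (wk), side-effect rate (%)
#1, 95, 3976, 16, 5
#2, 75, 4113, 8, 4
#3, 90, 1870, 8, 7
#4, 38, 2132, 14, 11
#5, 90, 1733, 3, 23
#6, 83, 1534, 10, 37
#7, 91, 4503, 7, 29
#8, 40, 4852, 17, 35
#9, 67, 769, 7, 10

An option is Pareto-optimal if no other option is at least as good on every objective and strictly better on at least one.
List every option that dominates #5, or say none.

#1: worse on cost (3976 vs 1733).
#2: worse on efficacy (75 vs 90).
#3: worse on cost (1870 vs 1733).
#4: worse on efficacy (38 vs 90).
#6: worse on efficacy (83 vs 90).
#7: worse on cost (4503 vs 1733).
#8: worse on efficacy (40 vs 90).
#9: worse on efficacy (67 vs 90).
No option dominates #5.

none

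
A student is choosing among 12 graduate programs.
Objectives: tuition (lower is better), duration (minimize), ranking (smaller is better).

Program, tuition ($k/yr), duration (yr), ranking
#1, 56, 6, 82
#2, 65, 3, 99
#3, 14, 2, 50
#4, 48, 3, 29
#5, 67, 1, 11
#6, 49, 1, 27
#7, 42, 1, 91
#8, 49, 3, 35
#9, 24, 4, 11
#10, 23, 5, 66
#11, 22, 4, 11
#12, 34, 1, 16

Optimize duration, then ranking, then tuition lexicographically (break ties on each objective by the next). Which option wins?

First minimize duration: best is 1, kept {#5, #6, #7, #12}.
Then minimize ranking: best is 11, kept {#5}.

#5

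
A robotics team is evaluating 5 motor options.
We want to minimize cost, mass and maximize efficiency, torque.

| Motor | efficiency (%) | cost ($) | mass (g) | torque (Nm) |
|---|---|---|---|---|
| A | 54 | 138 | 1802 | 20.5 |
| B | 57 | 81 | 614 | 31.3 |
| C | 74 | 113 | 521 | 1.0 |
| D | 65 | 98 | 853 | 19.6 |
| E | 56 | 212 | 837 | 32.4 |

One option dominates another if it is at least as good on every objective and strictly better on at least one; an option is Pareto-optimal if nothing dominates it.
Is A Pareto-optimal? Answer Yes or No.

B vs A: efficiency 57≥54, cost 81≤138, mass 614≤1802, torque 31.3≥20.5 — B is at least as good on every objective and strictly better on at least one, so B dominates A.

No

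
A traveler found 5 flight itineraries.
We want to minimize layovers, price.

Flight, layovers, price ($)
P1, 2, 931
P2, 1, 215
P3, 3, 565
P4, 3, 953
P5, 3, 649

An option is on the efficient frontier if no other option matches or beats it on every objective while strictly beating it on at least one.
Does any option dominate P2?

P1: worse on layovers (2 vs 1).
P3: worse on layovers (3 vs 1).
P4: worse on layovers (3 vs 1).
P5: worse on layovers (3 vs 1).
No option is at least as good as P2 on every objective and strictly better on one.

No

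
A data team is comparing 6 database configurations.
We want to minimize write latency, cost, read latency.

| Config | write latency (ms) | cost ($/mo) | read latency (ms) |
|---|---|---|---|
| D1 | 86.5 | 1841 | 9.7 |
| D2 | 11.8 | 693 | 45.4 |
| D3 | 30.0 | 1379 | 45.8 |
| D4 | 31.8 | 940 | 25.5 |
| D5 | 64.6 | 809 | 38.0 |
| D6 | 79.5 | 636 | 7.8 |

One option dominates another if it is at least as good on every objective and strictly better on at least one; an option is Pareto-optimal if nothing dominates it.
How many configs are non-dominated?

D1: dominated by D6 (write latency 79.5≤86.5, cost 636≤1841, read latency 7.8≤9.7).
D2: not dominated (best write latency).
D3: dominated by D2 (write latency 11.8≤30.0, cost 693≤1379, read latency 45.4≤45.8).
D4: not dominated.
D5: not dominated.
D6: not dominated (best cost).
Pareto-optimal: D2, D4, D5, D6 → 4.

4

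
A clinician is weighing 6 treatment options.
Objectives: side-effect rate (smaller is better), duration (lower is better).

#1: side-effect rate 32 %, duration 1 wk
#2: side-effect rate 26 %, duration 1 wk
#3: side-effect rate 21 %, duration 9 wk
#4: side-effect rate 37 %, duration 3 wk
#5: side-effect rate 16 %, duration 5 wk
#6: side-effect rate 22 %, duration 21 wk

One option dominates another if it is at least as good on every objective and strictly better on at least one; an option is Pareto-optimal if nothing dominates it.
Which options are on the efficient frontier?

#1: dominated by #2 (side-effect rate 26≤32, duration 1≤1).
#2: not dominated.
#3: dominated by #5 (side-effect rate 16≤21, duration 5≤9).
#4: dominated by #1 (side-effect rate 32≤37, duration 1≤3).
#5: not dominated (best side-effect rate).
#6: dominated by #3 (side-effect rate 21≤22, duration 9≤21).

#2, #5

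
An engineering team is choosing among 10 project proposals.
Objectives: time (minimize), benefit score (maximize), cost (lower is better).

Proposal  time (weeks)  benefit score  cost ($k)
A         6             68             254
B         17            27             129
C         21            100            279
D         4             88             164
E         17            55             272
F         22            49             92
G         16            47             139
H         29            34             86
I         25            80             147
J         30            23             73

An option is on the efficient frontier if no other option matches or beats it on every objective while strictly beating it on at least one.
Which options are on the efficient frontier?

B, C, D, F, G, H, I, J

A: dominated by D (time 4≤6, benefit score 88≥68, cost 164≤254).
B: not dominated.
C: not dominated (best benefit score).
D: not dominated (best time).
E: dominated by A (time 6≤17, benefit score 68≥55, cost 254≤272).
F: not dominated.
G: not dominated.
H: not dominated.
I: not dominated.
J: not dominated (best cost).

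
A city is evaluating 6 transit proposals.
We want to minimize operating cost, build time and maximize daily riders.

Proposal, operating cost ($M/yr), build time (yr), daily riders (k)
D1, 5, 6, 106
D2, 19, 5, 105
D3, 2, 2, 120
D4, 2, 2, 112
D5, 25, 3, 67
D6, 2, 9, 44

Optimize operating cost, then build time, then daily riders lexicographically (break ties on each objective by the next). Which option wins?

First minimize operating cost: best is 2, kept {D3, D4, D6}.
Then minimize build time: best is 2, kept {D3, D4}.
Then maximize daily riders: best is 120, kept {D3}.

D3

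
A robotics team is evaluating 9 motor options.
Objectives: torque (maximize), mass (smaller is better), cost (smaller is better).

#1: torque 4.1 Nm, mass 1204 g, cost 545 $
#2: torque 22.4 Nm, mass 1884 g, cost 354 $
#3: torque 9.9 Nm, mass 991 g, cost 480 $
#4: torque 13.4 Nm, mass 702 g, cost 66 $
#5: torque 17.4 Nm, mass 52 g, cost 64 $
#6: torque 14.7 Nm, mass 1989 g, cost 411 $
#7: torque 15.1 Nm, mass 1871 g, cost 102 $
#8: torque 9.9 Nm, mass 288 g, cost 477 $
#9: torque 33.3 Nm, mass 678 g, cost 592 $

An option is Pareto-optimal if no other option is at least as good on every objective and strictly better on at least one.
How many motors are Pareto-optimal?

#1: dominated by #3 (torque 9.9≥4.1, mass 991≤1204, cost 480≤545).
#2: not dominated.
#3: dominated by #4 (torque 13.4≥9.9, mass 702≤991, cost 66≤480).
#4: dominated by #5 (torque 17.4≥13.4, mass 52≤702, cost 64≤66).
#5: not dominated (best mass).
#6: dominated by #2 (torque 22.4≥14.7, mass 1884≤1989, cost 354≤411).
#7: dominated by #5 (torque 17.4≥15.1, mass 52≤1871, cost 64≤102).
#8: dominated by #5 (torque 17.4≥9.9, mass 52≤288, cost 64≤477).
#9: not dominated (best torque).
Pareto-optimal: #2, #5, #9 → 3.

3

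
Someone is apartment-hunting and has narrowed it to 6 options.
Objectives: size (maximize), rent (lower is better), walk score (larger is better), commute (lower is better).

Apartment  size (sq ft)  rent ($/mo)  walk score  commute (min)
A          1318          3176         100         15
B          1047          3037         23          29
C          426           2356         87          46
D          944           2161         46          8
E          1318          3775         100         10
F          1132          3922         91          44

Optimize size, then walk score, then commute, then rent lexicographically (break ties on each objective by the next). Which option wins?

E

First maximize size: best is 1318, kept {A, E}.
Then maximize walk score: best is 100, kept {A, E}.
Then minimize commute: best is 10, kept {E}.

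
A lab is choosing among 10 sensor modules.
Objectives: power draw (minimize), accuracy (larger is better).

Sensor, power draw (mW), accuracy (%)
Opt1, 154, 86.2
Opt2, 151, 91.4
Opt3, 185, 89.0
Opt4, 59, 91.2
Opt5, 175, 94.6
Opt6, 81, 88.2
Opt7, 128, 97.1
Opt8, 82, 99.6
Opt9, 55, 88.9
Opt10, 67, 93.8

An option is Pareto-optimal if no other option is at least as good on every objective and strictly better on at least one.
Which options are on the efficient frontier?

Opt1: dominated by Opt2 (power draw 151≤154, accuracy 91.4≥86.2).
Opt2: dominated by Opt7 (power draw 128≤151, accuracy 97.1≥91.4).
Opt3: dominated by Opt2 (power draw 151≤185, accuracy 91.4≥89.0).
Opt4: not dominated.
Opt5: dominated by Opt7 (power draw 128≤175, accuracy 97.1≥94.6).
Opt6: dominated by Opt4 (power draw 59≤81, accuracy 91.2≥88.2).
Opt7: dominated by Opt8 (power draw 82≤128, accuracy 99.6≥97.1).
Opt8: not dominated (best accuracy).
Opt9: not dominated (best power draw).
Opt10: not dominated.

Opt4, Opt8, Opt9, Opt10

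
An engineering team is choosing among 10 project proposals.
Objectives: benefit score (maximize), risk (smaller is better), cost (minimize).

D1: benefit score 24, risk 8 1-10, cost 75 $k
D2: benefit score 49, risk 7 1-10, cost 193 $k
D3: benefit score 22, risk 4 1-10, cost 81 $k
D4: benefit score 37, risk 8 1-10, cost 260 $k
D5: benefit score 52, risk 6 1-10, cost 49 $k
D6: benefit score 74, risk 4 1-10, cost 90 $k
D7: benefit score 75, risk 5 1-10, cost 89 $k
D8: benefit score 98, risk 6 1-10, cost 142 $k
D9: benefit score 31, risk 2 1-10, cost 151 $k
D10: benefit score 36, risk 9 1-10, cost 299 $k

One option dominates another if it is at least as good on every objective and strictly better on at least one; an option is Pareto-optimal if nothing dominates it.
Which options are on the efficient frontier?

D1: dominated by D5 (benefit score 52≥24, risk 6≤8, cost 49≤75).
D2: dominated by D5 (benefit score 52≥49, risk 6≤7, cost 49≤193).
D3: not dominated.
D4: dominated by D2 (benefit score 49≥37, risk 7≤8, cost 193≤260).
D5: not dominated (best cost).
D6: not dominated.
D7: not dominated.
D8: not dominated (best benefit score).
D9: not dominated (best risk).
D10: dominated by D2 (benefit score 49≥36, risk 7≤9, cost 193≤299).

D3, D5, D6, D7, D8, D9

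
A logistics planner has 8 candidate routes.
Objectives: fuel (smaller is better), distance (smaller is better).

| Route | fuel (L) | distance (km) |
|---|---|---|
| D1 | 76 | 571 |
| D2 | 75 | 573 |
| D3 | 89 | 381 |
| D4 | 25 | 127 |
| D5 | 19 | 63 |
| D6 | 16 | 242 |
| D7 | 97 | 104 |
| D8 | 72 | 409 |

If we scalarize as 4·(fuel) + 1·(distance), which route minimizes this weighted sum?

D5

D1: 4·76 + 1·571 = 875
D2: 4·75 + 1·573 = 873
D3: 4·89 + 1·381 = 737
D4: 4·25 + 1·127 = 227
D5: 4·19 + 1·63 = 139
D6: 4·16 + 1·242 = 306
D7: 4·97 + 1·104 = 492
D8: 4·72 + 1·409 = 697
Lowest: D5 at 139.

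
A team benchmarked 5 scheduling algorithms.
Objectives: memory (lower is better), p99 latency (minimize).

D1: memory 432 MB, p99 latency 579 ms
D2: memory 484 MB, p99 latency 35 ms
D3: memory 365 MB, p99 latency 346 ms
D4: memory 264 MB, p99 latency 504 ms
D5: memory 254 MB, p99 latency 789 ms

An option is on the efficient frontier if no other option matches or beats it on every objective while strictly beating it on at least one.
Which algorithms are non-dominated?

D1: dominated by D3 (memory 365≤432, p99 latency 346≤579).
D2: not dominated (best p99 latency).
D3: not dominated.
D4: not dominated.
D5: not dominated (best memory).

D2, D3, D4, D5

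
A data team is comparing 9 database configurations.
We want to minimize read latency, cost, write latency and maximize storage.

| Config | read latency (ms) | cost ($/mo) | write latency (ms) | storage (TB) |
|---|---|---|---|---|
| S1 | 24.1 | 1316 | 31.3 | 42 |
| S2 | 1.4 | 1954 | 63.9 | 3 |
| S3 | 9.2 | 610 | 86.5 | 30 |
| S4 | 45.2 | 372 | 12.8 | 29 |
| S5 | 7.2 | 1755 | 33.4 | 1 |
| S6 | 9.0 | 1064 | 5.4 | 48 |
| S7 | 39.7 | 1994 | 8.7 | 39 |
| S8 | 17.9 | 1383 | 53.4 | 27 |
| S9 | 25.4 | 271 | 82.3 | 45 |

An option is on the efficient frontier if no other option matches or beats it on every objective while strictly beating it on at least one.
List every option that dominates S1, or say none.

S6: read latency 9.0≤24.1, cost 1064≤1316, write latency 5.4≤31.3, storage 48≥42 — dominates S1.
Others (S2, S3, S4, S5, S7, S8, S9) are each worse than S1 on at least one objective.

S6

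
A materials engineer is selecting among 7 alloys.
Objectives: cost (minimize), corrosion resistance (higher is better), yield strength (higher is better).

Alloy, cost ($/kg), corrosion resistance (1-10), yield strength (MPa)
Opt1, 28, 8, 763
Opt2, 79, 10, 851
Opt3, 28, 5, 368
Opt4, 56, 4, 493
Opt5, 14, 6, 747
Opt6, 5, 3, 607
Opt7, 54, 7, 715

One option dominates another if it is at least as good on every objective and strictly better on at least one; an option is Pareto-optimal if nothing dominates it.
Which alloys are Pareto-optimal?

Opt1, Opt2, Opt5, Opt6

Opt1: not dominated.
Opt2: not dominated (best corrosion resistance).
Opt3: dominated by Opt1 (cost 28≤28, corrosion resistance 8≥5, yield strength 763≥368).
Opt4: dominated by Opt1 (cost 28≤56, corrosion resistance 8≥4, yield strength 763≥493).
Opt5: not dominated.
Opt6: not dominated (best cost).
Opt7: dominated by Opt1 (cost 28≤54, corrosion resistance 8≥7, yield strength 763≥715).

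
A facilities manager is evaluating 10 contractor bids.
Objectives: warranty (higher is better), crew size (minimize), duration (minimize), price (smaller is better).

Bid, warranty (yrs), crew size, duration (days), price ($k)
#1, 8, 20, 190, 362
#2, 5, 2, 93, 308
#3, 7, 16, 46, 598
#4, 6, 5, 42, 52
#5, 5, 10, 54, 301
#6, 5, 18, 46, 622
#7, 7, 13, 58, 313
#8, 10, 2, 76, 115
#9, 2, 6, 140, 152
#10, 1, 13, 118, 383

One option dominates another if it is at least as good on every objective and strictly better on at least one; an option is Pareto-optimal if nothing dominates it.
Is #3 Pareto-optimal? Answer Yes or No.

Yes

#1: worse on crew size (20 vs 16).
#2: worse on warranty (5 vs 7).
#4: worse on warranty (6 vs 7).
#5: worse on warranty (5 vs 7).
#6: worse on warranty (5 vs 7).
#7: worse on duration (58 vs 46).
#8: worse on duration (76 vs 46).
#9: worse on warranty (2 vs 7).
#10: worse on warranty (1 vs 7).
No option is at least as good as #3 on every objective and strictly better on one.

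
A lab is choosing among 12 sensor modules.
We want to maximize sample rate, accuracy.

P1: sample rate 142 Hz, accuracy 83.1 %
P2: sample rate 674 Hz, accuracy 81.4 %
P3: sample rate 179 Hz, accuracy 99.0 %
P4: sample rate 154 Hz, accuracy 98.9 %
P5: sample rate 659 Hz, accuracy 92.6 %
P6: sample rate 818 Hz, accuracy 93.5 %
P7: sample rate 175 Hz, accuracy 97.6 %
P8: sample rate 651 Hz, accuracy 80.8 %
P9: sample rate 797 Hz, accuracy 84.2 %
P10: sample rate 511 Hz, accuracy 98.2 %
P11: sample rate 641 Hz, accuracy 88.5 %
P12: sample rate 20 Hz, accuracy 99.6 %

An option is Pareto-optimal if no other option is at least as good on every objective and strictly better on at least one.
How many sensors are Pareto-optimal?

4

P1: dominated by P3 (sample rate 179≥142, accuracy 99.0≥83.1).
P2: dominated by P6 (sample rate 818≥674, accuracy 93.5≥81.4).
P3: not dominated.
P4: dominated by P3 (sample rate 179≥154, accuracy 99.0≥98.9).
P5: dominated by P6 (sample rate 818≥659, accuracy 93.5≥92.6).
P6: not dominated (best sample rate).
P7: dominated by P3 (sample rate 179≥175, accuracy 99.0≥97.6).
P8: dominated by P2 (sample rate 674≥651, accuracy 81.4≥80.8).
P9: dominated by P6 (sample rate 818≥797, accuracy 93.5≥84.2).
P10: not dominated.
P11: dominated by P5 (sample rate 659≥641, accuracy 92.6≥88.5).
P12: not dominated (best accuracy).
Pareto-optimal: P3, P6, P10, P12 → 4.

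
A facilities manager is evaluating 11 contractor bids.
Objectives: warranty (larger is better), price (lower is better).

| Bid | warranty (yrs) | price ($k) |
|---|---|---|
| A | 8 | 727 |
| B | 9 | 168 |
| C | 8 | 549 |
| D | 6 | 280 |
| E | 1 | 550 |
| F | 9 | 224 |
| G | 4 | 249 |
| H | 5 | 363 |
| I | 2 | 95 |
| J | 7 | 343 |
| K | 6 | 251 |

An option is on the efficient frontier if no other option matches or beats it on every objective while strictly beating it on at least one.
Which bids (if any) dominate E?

B, C, D, F, G, H, I, J, K

B: warranty 9≥1, price 168≤550 — dominates E.
C: warranty 8≥1, price 549≤550 — dominates E.
D: warranty 6≥1, price 280≤550 — dominates E.
F: warranty 9≥1, price 224≤550 — dominates E.
G: warranty 4≥1, price 249≤550 — dominates E.
H: warranty 5≥1, price 363≤550 — dominates E.
I: warranty 2≥1, price 95≤550 — dominates E.
J: warranty 7≥1, price 343≤550 — dominates E.
K: warranty 6≥1, price 251≤550 — dominates E.
Others (A) are each worse than E on at least one objective.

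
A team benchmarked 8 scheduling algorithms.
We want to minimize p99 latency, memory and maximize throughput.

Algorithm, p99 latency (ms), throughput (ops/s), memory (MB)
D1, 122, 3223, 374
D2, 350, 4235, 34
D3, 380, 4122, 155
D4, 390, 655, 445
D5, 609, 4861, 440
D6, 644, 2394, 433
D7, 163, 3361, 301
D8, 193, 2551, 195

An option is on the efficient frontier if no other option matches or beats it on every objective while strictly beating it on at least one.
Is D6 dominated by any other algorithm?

Yes

D1 vs D6: p99 latency 122≤644, throughput 3223≥2394, memory 374≤433 — D1 is at least as good on every objective and strictly better on at least one, so D1 dominates D6.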